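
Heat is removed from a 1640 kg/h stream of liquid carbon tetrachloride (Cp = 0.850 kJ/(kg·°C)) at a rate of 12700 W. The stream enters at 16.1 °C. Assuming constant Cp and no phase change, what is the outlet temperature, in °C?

Q = 12700 W = 45720 kJ/h
ΔT = Q/(ṁ·Cp) = 45720/(1640×0.850) = 32.798 K
T_out = 16.1 − 32.798 = -16.698 °C

T_out = -16.7 °C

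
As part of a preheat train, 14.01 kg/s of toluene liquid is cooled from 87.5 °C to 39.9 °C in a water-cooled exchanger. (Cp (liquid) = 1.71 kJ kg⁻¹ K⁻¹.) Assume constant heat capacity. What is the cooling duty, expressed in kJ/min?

Q_c = 68400 kJ/min

Q = ṁ·Cp·ΔT = 14.01 × 1.71 × (39.9 − 87.5) = -1140.4 kJ/s
Cooling duty = 68421 kJ/min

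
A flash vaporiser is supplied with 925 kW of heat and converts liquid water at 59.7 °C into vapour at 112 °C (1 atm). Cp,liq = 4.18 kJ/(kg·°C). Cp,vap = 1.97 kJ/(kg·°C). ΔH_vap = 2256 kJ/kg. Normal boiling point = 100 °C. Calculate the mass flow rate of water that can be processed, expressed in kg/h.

Δh = 4.18×(100−59.7) + 2256 + 1.97×(112−100) = 2448.1 kJ/kg
Q = 925 kW = 925 kJ/s = 3.33e+06 kJ/h
ṁ = Q/Δh = 3.33e+06 / 2448.1 = 1360.2 kg/h

ṁ = 1360 kg/h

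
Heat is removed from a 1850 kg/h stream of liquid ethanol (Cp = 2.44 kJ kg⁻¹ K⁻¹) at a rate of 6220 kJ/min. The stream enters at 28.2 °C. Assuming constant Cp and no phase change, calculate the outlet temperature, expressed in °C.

Q = 6220 kJ/min = 373200 kJ/h
ΔT = Q/(ṁ·Cp) = 373200/(1850×2.44) = 82.676 K
T_out = 28.2 − 82.676 = -54.476 °C

T_out = -54.5 °C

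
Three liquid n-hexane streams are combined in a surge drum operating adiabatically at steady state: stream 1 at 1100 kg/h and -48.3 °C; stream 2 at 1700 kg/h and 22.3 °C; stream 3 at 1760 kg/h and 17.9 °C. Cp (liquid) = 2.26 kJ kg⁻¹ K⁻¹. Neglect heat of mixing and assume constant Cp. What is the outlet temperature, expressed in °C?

T_out = 3.57 °C

No heat crosses the boundary, so H_out = H_in.
T_out = Σ ṁᵢCp,ᵢTᵢ / Σ ṁᵢCp,ᵢ
      = 36802 / 10306 = 3.5711 °C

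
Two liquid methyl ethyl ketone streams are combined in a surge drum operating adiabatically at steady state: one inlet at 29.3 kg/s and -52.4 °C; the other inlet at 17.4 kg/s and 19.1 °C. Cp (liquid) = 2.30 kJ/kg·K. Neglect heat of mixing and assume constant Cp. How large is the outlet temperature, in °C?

T_out = -25.8 °C

Energy balance with Q = 0: Σ ṁᵢCp,ᵢ(T_out − Tᵢ) = 0
Σ ṁᵢCp,ᵢTᵢ = 29.3×2.30×-52.4 + 17.4×2.30×19.1 = -2766.9
Σ ṁᵢCp,ᵢ = 29.3×2.30 + 17.4×2.30 = 107.41
T_out = -2766.9 / 107.41 = -25.76 °C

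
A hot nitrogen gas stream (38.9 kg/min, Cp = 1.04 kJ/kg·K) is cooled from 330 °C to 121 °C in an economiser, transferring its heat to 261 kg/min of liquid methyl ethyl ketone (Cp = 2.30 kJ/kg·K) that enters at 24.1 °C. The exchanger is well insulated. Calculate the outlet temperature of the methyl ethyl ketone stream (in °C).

Heat released by hot stream: Q = 38.9 × 1.04 × (330 − 121) = 8455.3 kJ/min
Energy balance on cold side (adiabatic exchanger): Q = ṁ_c·Cp_c·(T_c,out − T_c,in)
T_c,out = 24.1 + 8455.3/(261 × 2.30) = 38.185 °C

T_c,out = 38.2 °C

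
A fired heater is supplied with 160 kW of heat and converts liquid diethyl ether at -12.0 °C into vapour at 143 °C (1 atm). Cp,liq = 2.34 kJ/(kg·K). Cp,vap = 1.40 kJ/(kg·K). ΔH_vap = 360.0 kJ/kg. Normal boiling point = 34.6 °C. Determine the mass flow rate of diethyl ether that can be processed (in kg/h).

ṁ = 928 kg/h

Δh = 2.34×(34.6−-12.0) + 360.0 + 1.40×(143−34.6) = 620.8 kJ/kg
Q = 160 kW = 160 kJ/s = 576000 kJ/h
ṁ = Q/Δh = 576000 / 620.8 = 927.83 kg/h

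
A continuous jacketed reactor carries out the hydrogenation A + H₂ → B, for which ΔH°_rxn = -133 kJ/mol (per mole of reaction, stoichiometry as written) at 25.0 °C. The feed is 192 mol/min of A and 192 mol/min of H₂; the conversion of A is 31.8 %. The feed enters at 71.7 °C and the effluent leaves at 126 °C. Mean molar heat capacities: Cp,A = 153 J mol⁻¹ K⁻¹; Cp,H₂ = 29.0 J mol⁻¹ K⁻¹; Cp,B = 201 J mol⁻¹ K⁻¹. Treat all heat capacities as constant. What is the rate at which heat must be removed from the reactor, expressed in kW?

Extent of reaction ξ = 0.318 × 192 = 61.056 mol/min
Reaction term: ξ·ΔH°_rxn = 61.056 × -133 = -8120.4 kJ/min
Sensible, feed 71.7→25 °C: -1631.9 kJ/min
Outlet flows (mol/min): A 130.94, H₂ 130.94, B 61.056
Sensible, products 25→126 °C: 3646.5 kJ/min
Q = ΔH = -6105.8 kJ/min = -101.76 kW
Heat removed = 101.76 kW

Q_out = 102 kW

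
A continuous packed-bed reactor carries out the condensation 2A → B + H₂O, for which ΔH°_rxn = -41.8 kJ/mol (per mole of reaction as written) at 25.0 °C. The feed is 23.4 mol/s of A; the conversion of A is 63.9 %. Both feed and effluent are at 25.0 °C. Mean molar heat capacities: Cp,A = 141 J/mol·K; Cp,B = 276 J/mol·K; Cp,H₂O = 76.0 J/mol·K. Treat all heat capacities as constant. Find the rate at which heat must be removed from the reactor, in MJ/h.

Extent of reaction ξ = 0.639 × 23.4 / 2 = 7.4763 mol/s
Reaction term: ξ·ΔH°_rxn = 7.4763 × -41.8 = -312.51 kJ/s
Q = ΔH = -312.51 kJ/s = -312.51 kW
Heat removed = 1125 MJ/h

Q_out = 1130 MJ/h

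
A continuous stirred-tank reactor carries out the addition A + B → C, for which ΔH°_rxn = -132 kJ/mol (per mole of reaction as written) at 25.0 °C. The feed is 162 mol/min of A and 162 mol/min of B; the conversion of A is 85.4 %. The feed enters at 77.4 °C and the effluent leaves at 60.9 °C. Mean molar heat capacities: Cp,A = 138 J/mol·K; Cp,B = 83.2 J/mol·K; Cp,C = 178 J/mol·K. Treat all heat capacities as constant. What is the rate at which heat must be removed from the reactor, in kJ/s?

Extent of reaction ξ = 0.854 × 162 = 138.35 mol/min
Reaction term: ξ·ΔH°_rxn = 138.35 × -132 = -18262 kJ/min
Sensible, feed 77.4→25 °C: -1877.7 kJ/min
Outlet flows (mol/min): A 23.652, B 23.652, C 138.35
Sensible, products 25→60.9 °C: 1071.9 kJ/min
Q = ΔH = -19068 kJ/min = -317.8 kW
Heat removed = 317.8 kJ/s

Q_out = 318 kJ/s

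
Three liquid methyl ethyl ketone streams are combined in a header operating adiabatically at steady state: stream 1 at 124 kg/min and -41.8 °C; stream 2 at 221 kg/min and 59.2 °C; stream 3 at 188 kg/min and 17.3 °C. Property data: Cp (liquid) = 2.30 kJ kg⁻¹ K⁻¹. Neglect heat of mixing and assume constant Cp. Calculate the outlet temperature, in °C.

Adiabatic, steady state ⇒ Σ ṁᵢCp,ᵢ(T_out − Tᵢ) = 0
Σ ṁᵢCp,ᵢTᵢ = 124×2.30×-41.8 + 221×2.30×59.2 + 188×2.30×17.3 = 25651
Σ ṁᵢCp,ᵢ = 124×2.30 + 221×2.30 + 188×2.30 = 1225.9
T_out = 25651 / 1225.9 = 20.924 °C

T_out = 20.9 °C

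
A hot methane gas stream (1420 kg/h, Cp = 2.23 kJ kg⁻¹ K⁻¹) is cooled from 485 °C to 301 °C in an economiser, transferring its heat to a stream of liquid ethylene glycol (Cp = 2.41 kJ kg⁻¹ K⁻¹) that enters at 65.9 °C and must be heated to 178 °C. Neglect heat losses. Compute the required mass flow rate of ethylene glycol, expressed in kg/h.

ṁ_c = 2160 kg/h

Heat released by hot stream: Q = 1420 × 2.23 × (485 − 301) = 582650 kJ/h
Energy balance on cold side (adiabatic exchanger): Q = ṁ_c·Cp_c·(T_c,out − T_c,in)
ṁ_c = 582650 / [2.41 × (178 − 65.9)] = 2156.7 kg/h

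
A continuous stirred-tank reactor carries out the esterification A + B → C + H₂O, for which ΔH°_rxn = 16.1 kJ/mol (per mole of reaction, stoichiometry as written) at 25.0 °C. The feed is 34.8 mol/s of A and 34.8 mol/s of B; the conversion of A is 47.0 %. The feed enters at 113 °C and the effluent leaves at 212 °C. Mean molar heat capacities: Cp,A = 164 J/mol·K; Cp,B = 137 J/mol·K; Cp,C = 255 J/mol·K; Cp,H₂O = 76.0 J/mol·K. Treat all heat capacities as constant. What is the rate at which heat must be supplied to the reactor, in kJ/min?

Extent of reaction ξ = 0.470 × 34.8 = 16.356 mol/s
Reaction term: ξ·ΔH°_rxn = 16.356 × 16.1 = 263.33 kJ/s
Sensible, feed 113→25 °C: -921.78 kJ/s
Outlet flows (mol/s): A 18.444, B 18.444, C 16.356, H₂O 16.356
Sensible, products 25→212 °C: 2050.5 kJ/s
Q = ΔH = 1392.1 kJ/s = 1392.1 kW
Heat supplied = 83526 kJ/min

Q_in = 83500 kJ/min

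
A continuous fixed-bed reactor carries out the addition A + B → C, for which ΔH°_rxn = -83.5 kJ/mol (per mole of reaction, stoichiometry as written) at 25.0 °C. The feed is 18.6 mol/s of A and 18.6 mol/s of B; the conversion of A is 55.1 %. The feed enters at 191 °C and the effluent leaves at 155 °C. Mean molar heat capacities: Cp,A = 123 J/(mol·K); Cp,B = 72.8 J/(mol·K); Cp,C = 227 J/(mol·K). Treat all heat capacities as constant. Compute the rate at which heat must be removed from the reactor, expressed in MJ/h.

Extent of reaction ξ = 0.551 × 18.6 = 10.249 mol/s
Reaction term: ξ·ΔH°_rxn = 10.249 × -83.5 = -855.76 kJ/s
Sensible, feed 191→25 °C: -604.55 kJ/s
Outlet flows (mol/s): A 8.3514, B 8.3514, C 10.249
Sensible, products 25→155 °C: 515.01 kJ/s
Q = ΔH = -945.3 kJ/s = -945.3 kW
Heat removed = 3403.1 MJ/h

Q_out = 3400 MJ/h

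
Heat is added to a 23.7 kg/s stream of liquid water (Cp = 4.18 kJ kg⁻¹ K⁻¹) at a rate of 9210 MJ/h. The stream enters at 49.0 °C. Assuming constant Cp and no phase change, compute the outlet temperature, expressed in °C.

Q = 9210 MJ/h = 2558.3 kJ/s
ΔT = Q/(ṁ·Cp) = 2558.3/(23.7×4.18) = 25.825 K
T_out = 49.0 + 25.825 = 74.825 °C

T_out = 74.8 °C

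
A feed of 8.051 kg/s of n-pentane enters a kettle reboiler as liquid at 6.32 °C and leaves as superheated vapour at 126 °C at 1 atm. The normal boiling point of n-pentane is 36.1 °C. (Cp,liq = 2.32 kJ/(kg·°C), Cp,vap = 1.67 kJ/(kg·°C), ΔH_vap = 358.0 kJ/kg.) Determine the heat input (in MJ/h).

Q = 16700 MJ/h

liquid 6.32→36.1 °C: 69.09 kJ/kg
vaporisation at 36.1 °C: 358 kJ/kg
vapour 36.1→126 °C: 150.13 kJ/kg
Δh = 69.09 + 358 + 150.13 = 577.22 kJ/kg
Q = ṁ·Δh = 8.051 kg/s × 577.22 kJ/kg = 4647.2 kJ/s
|Q| = 4647.2 kW = 16730 MJ/h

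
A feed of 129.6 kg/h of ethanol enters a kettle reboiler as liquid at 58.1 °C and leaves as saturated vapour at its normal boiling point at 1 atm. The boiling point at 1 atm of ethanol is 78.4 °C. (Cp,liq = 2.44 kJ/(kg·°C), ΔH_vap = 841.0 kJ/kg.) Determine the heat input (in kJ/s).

liquid 58.1→78.4 °C: 49.532 kJ/kg
vaporisation at 78.4 °C: 841 kJ/kg
Δh = 49.532 + 841 = 890.53 kJ/kg
Q = ṁ·Δh = 129.6 kg/h × 890.53 kJ/kg = 115410 kJ/h
|Q| = 32.059 kW

Q = 32.1 kJ/s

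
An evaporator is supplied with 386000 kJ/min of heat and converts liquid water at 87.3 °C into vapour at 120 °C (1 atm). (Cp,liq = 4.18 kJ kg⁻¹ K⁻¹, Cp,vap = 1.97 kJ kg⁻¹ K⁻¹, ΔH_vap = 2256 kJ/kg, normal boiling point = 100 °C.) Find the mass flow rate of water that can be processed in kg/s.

ṁ = 2.74 kg/s

Δh = 4.18×(100−87.3) + 2256 + 1.97×(120−100) = 2348.5 kJ/kg
Q = 386000 kJ/min = 6433.3 kJ/s = 6433.3 kJ/s
ṁ = Q/Δh = 6433.3 / 2348.5 = 2.7394 kg/s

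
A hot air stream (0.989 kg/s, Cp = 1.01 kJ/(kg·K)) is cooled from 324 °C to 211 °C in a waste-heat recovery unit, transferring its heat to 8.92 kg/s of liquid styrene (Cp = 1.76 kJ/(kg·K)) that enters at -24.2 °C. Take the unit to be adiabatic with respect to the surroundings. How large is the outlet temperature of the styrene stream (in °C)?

T_c,out = -17.0 °C

Heat released by hot stream: Q = 0.989 × 1.01 × (324 − 211) = 112.87 kJ/s
Energy balance on cold side (adiabatic exchanger): Q = ṁ_c·Cp_c·(T_c,out − T_c,in)
T_c,out = -24.2 + 112.87/(8.92 × 1.76) = -17.01 °C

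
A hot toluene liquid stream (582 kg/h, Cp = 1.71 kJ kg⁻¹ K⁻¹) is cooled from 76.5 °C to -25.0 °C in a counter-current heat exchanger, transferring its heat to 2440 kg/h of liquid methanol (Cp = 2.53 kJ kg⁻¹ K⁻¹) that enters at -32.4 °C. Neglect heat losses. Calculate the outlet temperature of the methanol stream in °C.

T_c,out = -16.0 °C

Heat released by hot stream: Q = 582 × 1.71 × (76.5 − -25.0) = 101010 kJ/h
Energy balance on cold side (adiabatic exchanger): Q = ṁ_c·Cp_c·(T_c,out − T_c,in)
T_c,out = -32.4 + 101010/(2440 × 2.53) = -16.037 °C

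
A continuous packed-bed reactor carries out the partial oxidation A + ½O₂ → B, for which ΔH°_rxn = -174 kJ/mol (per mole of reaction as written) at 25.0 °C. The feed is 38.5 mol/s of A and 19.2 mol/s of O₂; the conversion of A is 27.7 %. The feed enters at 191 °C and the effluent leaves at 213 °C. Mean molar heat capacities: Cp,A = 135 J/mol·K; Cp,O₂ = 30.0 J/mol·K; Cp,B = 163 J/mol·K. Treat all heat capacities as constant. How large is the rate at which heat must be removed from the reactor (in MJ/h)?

Q_out = 6130 MJ/h

Extent of reaction ξ = 0.277 × 38.5 = 10.665 mol/s
Reaction term: ξ·ΔH°_rxn = 10.665 × -174 = -1855.6 kJ/s
Sensible, feed 191→25 °C: -958.4 kJ/s
Outlet flows (mol/s): A 27.835, O₂ 13.868, B 10.665
Sensible, products 25→213 °C: 1111.5 kJ/s
Q = ΔH = -1702.5 kJ/s = -1702.5 kW
Heat removed = 6129.2 MJ/h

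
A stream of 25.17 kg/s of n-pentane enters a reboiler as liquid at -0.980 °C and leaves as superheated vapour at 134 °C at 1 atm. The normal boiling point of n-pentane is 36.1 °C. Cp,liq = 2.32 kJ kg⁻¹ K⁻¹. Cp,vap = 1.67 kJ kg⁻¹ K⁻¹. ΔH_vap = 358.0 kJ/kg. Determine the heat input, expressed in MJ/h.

Q = 55000 MJ/h

liquid -0.980→36.1 °C: 86.026 kJ/kg
vaporisation at 36.1 °C: 358 kJ/kg
vapour 36.1→134 °C: 163.49 kJ/kg
Δh = 86.026 + 358 + 163.49 = 607.52 kJ/kg
Q = ṁ·Δh = 25.17 kg/s × 607.52 kJ/kg = 15291 kJ/s
|Q| = 15291 kW = 55048 MJ/h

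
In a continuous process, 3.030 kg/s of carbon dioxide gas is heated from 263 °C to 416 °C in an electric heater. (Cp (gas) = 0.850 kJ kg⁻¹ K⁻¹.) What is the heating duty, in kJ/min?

Q = ṁ·Cp·ΔT = 3.030 × 0.850 × (416 − 263) = 394.05 kJ/s
Heating duty = 23643 kJ/min

Q = 23600 kJ/min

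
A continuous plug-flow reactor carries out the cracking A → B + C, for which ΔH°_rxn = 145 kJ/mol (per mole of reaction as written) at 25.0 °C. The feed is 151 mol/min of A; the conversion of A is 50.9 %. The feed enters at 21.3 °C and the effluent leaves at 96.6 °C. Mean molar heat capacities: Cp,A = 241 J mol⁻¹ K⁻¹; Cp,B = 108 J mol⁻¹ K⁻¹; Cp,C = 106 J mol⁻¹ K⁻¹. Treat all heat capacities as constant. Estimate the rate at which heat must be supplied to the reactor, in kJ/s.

Extent of reaction ξ = 0.509 × 151 = 76.859 mol/min
Reaction term: ξ·ΔH°_rxn = 76.859 × 145 = 11145 kJ/min
Sensible, feed 21.3→25 °C: 134.65 kJ/min
Outlet flows (mol/min): A 74.141, B 76.859, C 76.859
Sensible, products 25→96.6 °C: 2457 kJ/min
Q = ΔH = 13736 kJ/min = 228.94 kW
Heat supplied = 228.94 kJ/s

Q_in = 229 kJ/s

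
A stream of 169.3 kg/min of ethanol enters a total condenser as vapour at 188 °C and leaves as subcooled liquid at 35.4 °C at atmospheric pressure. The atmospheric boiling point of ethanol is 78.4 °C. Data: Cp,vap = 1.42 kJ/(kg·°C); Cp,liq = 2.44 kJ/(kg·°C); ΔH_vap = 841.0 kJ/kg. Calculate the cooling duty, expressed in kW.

Q_c = 3110 kW

vapour 188→78.4 °C: -155.63 kJ/kg
condensation at 78.4 °C: -841 kJ/kg
liquid 78.4→35.4 °C: -104.92 kJ/kg
Δh = -155.63 + -841 + -104.92 = -1101.6 kJ/kg
Q = ṁ·Δh = 169.3 kg/min × -1101.6 kJ/kg = -186490 kJ/min
|Q| = 3108.2 kW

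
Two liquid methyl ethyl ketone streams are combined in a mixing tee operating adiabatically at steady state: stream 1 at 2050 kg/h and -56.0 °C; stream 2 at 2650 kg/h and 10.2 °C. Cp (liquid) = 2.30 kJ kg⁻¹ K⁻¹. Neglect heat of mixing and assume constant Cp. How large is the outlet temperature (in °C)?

T_out = -18.7 °C

Adiabatic, steady state ⇒ Σ ṁᵢCp,ᵢ(T_out − Tᵢ) = 0
Σ ṁᵢCp,ᵢTᵢ = 2050×2.30×-56.0 + 2650×2.30×10.2 = -201870
Σ ṁᵢCp,ᵢ = 2050×2.30 + 2650×2.30 = 10810
T_out = -201870 / 10810 = -18.674 °C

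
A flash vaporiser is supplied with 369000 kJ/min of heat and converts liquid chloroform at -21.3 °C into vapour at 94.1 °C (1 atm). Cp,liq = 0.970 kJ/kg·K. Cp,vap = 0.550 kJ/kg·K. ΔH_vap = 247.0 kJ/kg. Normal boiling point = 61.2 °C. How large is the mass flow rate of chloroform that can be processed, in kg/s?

ṁ = 17.8 kg/s

Δh = 0.970×(61.2−-21.3) + 247.0 + 0.550×(94.1−61.2) = 345.12 kJ/kg
Q = 369000 kJ/min = 6150 kJ/s = 6150 kJ/s
ṁ = Q/Δh = 6150 / 345.12 = 17.82 kg/s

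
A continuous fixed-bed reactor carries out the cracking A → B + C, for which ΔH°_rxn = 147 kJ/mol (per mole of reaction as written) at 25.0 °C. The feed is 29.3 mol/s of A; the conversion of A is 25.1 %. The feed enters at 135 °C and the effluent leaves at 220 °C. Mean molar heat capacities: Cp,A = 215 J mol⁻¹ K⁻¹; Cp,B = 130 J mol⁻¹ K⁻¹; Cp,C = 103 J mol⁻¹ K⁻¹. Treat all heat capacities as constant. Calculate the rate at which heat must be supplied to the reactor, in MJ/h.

Extent of reaction ξ = 0.251 × 29.3 = 7.3543 mol/s
Reaction term: ξ·ΔH°_rxn = 7.3543 × 147 = 1081.1 kJ/s
Sensible, feed 135→25 °C: -692.95 kJ/s
Outlet flows (mol/s): A 21.946, B 7.3543, C 7.3543
Sensible, products 25→220 °C: 1254.2 kJ/s
Q = ΔH = 1642.4 kJ/s = 1642.4 kW
Heat supplied = 5912.5 MJ/h

Q_in = 5910 MJ/h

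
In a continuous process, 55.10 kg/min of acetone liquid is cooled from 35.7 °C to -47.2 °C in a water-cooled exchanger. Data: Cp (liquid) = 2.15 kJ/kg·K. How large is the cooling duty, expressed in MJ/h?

Q = ṁ·Cp·ΔT = 55.10 × 2.15 × (-47.2 − 35.7) = -9820.7 kJ/min
Converting: 9820.7 / 60 s = 163.68 kW
Cooling duty = 589.24 MJ/h

Q_c = 589 MJ/h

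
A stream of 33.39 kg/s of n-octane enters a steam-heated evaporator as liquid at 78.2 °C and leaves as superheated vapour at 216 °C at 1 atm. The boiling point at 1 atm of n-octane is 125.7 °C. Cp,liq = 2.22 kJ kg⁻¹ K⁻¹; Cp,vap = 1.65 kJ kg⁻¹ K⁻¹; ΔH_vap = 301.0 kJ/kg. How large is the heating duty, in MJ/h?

Q = 66800 MJ/h

liquid 78.2→125.7 °C: 105.45 kJ/kg
vaporisation at 125.7 °C: 301 kJ/kg
vapour 125.7→216 °C: 148.99 kJ/kg
Δh = 105.45 + 301 + 148.99 = 555.44 kJ/kg
Q = ṁ·Δh = 33.39 kg/s × 555.44 kJ/kg = 18546 kJ/s
|Q| = 18546 kW = 66767 MJ/h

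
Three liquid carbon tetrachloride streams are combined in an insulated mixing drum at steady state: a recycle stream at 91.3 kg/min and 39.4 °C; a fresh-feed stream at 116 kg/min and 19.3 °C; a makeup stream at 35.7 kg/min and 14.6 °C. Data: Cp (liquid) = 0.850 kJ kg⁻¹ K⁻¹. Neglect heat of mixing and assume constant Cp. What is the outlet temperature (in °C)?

T_out = 26.2 °C

Energy balance with Q = 0: Σ ṁᵢCp,ᵢ(T_out − Tᵢ) = 0
T_out = Σ ṁᵢCp,ᵢTᵢ / Σ ṁᵢCp,ᵢ
      = 5403.7 / 206.55 = 26.161 °C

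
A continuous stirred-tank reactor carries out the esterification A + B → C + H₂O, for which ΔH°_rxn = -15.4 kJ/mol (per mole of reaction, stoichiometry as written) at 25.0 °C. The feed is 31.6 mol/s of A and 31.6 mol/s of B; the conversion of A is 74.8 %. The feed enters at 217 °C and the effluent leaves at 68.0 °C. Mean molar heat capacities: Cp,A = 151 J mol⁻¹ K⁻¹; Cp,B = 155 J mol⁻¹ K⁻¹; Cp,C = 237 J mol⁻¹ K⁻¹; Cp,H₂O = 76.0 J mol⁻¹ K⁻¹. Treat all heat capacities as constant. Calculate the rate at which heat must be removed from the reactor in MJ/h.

Q_out = 6470 MJ/h

Extent of reaction ξ = 0.748 × 31.6 = 23.637 mol/s
Reaction term: ξ·ΔH°_rxn = 23.637 × -15.4 = -364.01 kJ/s
Sensible, feed 217→25 °C: -1856.6 kJ/s
Outlet flows (mol/s): A 7.9632, B 7.9632, C 23.637, H₂O 23.637
Sensible, products 25→68.0 °C: 422.91 kJ/s
Q = ΔH = -1797.7 kJ/s = -1797.7 kW
Heat removed = 6471.6 MJ/h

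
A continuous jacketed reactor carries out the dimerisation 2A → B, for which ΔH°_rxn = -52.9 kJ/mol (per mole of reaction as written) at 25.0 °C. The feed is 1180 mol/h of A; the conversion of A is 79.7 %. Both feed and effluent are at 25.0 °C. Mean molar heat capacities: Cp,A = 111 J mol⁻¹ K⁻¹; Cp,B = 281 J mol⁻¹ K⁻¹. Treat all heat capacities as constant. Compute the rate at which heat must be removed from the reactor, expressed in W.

Q_out = 6910 W

Extent of reaction ξ = 0.797 × 1180 / 2 = 470.23 mol/h
Reaction term: ξ·ΔH°_rxn = 470.23 × -52.9 = -24875 kJ/h
Q = ΔH = -24875 kJ/h = -6.9098 kW
Heat removed = 6909.8 W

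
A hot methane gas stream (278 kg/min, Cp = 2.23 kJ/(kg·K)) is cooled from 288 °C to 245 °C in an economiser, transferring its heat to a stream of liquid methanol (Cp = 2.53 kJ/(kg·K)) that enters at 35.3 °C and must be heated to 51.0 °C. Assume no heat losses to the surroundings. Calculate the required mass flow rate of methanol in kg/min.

ṁ_c = 671 kg/min

Heat released by hot stream: Q = 278 × 2.23 × (288 − 245) = 26657 kJ/min
Energy balance on cold side (adiabatic exchanger): Q = ṁ_c·Cp_c·(T_c,out − T_c,in)
ṁ_c = 26657 / [2.53 × (51.0 − 35.3)] = 671.12 kg/min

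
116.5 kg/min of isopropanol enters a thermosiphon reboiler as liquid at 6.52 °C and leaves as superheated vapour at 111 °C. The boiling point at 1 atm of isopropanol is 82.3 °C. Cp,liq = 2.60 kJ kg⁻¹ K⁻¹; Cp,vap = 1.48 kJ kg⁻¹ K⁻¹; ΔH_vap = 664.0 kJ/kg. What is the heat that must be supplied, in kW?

Q = 1750 kW

liquid 6.52→82.3 °C: 197.03 kJ/kg
vaporisation at 82.3 °C: 664 kJ/kg
vapour 82.3→111 °C: 42.476 kJ/kg
Δh = 197.03 + 664 + 42.476 = 903.5 kJ/kg
Q = ṁ·Δh = 116.5 kg/min × 903.5 kJ/kg = 105260 kJ/min
|Q| = 1754.3 kW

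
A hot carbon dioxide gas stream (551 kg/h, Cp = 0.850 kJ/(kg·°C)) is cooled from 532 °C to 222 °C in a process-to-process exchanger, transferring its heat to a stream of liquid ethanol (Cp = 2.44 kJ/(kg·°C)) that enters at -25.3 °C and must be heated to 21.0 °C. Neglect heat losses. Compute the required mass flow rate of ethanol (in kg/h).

Heat released by hot stream: Q = 551 × 0.850 × (532 − 222) = 145190 kJ/h
Energy balance on cold side (adiabatic exchanger): Q = ṁ_c·Cp_c·(T_c,out − T_c,in)
ṁ_c = 145190 / [2.44 × (21.0 − -25.3)] = 1285.2 kg/h

ṁ_c = 1290 kg/h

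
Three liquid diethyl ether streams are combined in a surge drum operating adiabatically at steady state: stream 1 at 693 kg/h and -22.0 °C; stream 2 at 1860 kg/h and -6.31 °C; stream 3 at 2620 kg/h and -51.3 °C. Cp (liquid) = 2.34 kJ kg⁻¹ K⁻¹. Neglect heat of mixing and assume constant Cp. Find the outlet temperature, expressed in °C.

Energy balance with Q = 0: Σ ṁᵢCp,ᵢ(T_out − Tᵢ) = 0
Σ ṁᵢCp,ᵢTᵢ = 693×2.34×-22.0 + 1860×2.34×-6.31 + 2620×2.34×-51.3 = -377650
Σ ṁᵢCp,ᵢ = 693×2.34 + 1860×2.34 + 2620×2.34 = 12105
T_out = -377650 / 12105 = -31.198 °C

T_out = -31.2 °C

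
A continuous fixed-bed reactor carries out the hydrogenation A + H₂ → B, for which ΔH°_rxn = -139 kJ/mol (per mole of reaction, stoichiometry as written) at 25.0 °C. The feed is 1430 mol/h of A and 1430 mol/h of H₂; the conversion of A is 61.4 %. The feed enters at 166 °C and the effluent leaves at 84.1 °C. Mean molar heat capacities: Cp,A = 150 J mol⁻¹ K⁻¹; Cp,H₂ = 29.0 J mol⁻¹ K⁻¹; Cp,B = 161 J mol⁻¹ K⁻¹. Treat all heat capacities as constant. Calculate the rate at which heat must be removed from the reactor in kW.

Q_out = 40.0 kW

Extent of reaction ξ = 0.614 × 1430 = 878.02 mol/h
Reaction term: ξ·ΔH°_rxn = 878.02 × -139 = -122040 kJ/h
Sensible, feed 166→25 °C: -36092 kJ/h
Outlet flows (mol/h): A 551.98, H₂ 551.98, B 878.02
Sensible, products 25→84.1 °C: 14194 kJ/h
Q = ΔH = -143940 kJ/h = -39.984 kW
Heat removed = 39.984 kW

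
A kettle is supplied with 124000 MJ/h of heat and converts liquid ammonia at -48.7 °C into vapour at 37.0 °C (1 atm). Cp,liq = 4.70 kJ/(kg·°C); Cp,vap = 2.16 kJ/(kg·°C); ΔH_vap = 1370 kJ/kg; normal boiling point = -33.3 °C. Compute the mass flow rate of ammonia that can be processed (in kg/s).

Δh = 4.70×(-33.3−-48.7) + 1370 + 2.16×(37.0−-33.3) = 1594.2 kJ/kg
Q = 124000 MJ/h = 34444 kJ/s = 34444 kJ/s
ṁ = Q/Δh = 34444 / 1594.2 = 21.606 kg/s

ṁ = 21.6 kg/s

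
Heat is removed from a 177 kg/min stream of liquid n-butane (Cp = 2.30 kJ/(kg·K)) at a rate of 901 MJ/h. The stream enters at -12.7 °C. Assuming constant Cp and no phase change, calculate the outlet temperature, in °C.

T_out = -49.6 °C

Q = 901 MJ/h = 15017 kJ/min
ΔT = Q/(ṁ·Cp) = 15017/(177×2.30) = 36.887 K
T_out = -12.7 − 36.887 = -49.587 °C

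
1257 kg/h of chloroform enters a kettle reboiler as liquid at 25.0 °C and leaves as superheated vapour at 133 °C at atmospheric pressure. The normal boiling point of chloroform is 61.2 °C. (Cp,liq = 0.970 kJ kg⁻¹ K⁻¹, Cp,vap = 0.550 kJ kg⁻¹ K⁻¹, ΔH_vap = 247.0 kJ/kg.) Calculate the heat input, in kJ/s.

Q = 112 kJ/s

liquid 25.0→61.2 °C: 35.114 kJ/kg
vaporisation at 61.2 °C: 247 kJ/kg
vapour 61.2→133 °C: 39.49 kJ/kg
Δh = 35.114 + 247 + 39.49 = 321.6 kJ/kg
Q = ṁ·Δh = 1257 kg/h × 321.6 kJ/kg = 404260 kJ/h
|Q| = 112.29 kW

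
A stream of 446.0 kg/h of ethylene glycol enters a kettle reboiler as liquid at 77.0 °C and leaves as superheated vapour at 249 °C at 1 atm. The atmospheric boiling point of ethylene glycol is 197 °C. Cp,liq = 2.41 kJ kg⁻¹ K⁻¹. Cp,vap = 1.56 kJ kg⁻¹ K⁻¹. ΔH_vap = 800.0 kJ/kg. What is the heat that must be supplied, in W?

liquid 77.0→197 °C: 289.2 kJ/kg
vaporisation at 197 °C: 800 kJ/kg
vapour 197→249 °C: 81.12 kJ/kg
Δh = 289.2 + 800 + 81.12 = 1170.3 kJ/kg
Q = ṁ·Δh = 446.0 kg/h × 1170.3 kJ/kg = 521960 kJ/h
|Q| = 144.99 kW = 144990 W

Q = 145000 W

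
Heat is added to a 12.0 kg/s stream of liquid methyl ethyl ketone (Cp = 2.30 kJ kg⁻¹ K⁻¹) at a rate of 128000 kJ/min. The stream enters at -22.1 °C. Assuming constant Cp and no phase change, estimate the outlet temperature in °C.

T_out = 55.2 °C

Q = 128000 kJ/min = 2133.3 kJ/s
ΔT = Q/(ṁ·Cp) = 2133.3/(12.0×2.30) = 77.295 K
T_out = -22.1 + 77.295 = 55.195 °C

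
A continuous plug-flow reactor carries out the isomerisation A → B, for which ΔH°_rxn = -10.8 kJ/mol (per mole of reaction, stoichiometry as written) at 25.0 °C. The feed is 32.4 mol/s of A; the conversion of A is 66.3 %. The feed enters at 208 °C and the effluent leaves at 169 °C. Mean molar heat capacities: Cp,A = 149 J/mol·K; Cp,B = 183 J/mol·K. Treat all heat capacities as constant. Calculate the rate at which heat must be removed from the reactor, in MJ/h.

Q_out = 1130 MJ/h

Extent of reaction ξ = 0.663 × 32.4 = 21.481 mol/s
Reaction term: ξ·ΔH°_rxn = 21.481 × -10.8 = -232 kJ/s
Sensible, feed 208→25 °C: -883.45 kJ/s
Outlet flows (mol/s): A 10.919, B 21.481
Sensible, products 25→169 °C: 800.35 kJ/s
Q = ΔH = -315.1 kJ/s = -315.1 kW
Heat removed = 1134.4 MJ/h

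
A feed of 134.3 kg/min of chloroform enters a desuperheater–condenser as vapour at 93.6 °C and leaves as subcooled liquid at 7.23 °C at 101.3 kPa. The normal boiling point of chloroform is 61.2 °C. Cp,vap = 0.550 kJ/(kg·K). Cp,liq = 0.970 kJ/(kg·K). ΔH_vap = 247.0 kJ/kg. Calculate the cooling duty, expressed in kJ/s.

vapour 93.6→61.2 °C: -17.82 kJ/kg
condensation at 61.2 °C: -247 kJ/kg
liquid 61.2→7.23 °C: -52.351 kJ/kg
Δh = -17.82 + -247 + -52.351 = -317.17 kJ/kg
Q = ṁ·Δh = 134.3 kg/min × -317.17 kJ/kg = -42596 kJ/min
|Q| = 709.93 kW

Q_c = 710 kJ/s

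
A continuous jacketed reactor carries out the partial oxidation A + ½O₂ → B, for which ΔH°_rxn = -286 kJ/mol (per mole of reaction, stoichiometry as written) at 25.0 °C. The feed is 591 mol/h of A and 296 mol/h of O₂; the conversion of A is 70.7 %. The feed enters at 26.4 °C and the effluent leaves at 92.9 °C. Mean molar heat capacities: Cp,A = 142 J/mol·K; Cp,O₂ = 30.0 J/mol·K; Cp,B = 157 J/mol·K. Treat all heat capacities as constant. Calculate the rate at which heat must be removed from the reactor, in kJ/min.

Extent of reaction ξ = 0.707 × 591 = 417.84 mol/h
Reaction term: ξ·ΔH°_rxn = 417.84 × -286 = -119500 kJ/h
Sensible, feed 26.4→25 °C: -129.92 kJ/h
Outlet flows (mol/h): A 173.16, O₂ 87.082, B 417.84
Sensible, products 25→92.9 °C: 6301.3 kJ/h
Q = ΔH = -113330 kJ/h = -31.481 kW
Heat removed = 1888.8 kJ/min

Q_out = 1890 kJ/min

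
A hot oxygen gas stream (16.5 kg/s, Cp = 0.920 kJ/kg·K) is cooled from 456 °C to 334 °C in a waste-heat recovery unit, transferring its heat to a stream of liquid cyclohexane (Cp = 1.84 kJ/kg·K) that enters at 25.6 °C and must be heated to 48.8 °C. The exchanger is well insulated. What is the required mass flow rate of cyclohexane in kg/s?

Heat released by hot stream: Q = 16.5 × 0.920 × (456 − 334) = 1852 kJ/s
Energy balance on cold side (adiabatic exchanger): Q = ṁ_c·Cp_c·(T_c,out − T_c,in)
ṁ_c = 1852 / [1.84 × (48.8 − 25.6)] = 43.384 kg/s

ṁ_c = 43.4 kg/s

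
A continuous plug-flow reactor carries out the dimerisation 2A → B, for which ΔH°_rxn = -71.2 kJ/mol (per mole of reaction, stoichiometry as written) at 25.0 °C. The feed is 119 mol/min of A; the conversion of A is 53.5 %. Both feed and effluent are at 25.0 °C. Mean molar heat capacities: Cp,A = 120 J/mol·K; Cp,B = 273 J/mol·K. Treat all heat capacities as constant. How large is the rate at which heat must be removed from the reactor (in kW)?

Extent of reaction ξ = 0.535 × 119 / 2 = 31.833 mol/min
Reaction term: ξ·ΔH°_rxn = 31.833 × -71.2 = -2266.5 kJ/min
Q = ΔH = -2266.5 kJ/min = -37.775 kW
Heat removed = 37.775 kW

Q_out = 37.8 kW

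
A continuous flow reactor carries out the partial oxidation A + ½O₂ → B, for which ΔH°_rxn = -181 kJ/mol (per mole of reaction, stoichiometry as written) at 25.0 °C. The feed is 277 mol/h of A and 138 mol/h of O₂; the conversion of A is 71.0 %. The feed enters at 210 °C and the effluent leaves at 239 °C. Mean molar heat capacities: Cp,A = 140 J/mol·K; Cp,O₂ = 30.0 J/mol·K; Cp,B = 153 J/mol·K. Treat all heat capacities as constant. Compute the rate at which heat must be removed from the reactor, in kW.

Q_out = 9.57 kW

Extent of reaction ξ = 0.710 × 277 = 196.67 mol/h
Reaction term: ξ·ΔH°_rxn = 196.67 × -181 = -35597 kJ/h
Sensible, feed 210→25 °C: -7940.2 kJ/h
Outlet flows (mol/h): A 80.33, O₂ 39.665, B 196.67
Sensible, products 25→239 °C: 9100.7 kJ/h
Q = ΔH = -34437 kJ/h = -9.5658 kW
Heat removed = 9.5658 kW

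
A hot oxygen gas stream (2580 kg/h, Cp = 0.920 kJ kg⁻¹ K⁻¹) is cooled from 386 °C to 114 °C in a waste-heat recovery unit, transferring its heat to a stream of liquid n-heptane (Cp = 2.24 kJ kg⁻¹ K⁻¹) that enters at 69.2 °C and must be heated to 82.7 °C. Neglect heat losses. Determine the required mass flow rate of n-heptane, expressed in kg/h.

ṁ_c = 21300 kg/h

Heat released by hot stream: Q = 2580 × 0.920 × (386 − 114) = 645620 kJ/h
Energy balance on cold side (adiabatic exchanger): Q = ṁ_c·Cp_c·(T_c,out − T_c,in)
ṁ_c = 645620 / [2.24 × (82.7 − 69.2)] = 21350 kg/h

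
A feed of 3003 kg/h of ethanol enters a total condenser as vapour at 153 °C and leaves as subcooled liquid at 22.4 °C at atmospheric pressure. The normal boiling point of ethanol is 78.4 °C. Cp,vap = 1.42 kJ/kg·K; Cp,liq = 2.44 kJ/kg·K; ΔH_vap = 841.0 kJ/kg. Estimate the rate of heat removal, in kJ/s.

vapour 153→78.4 °C: -105.93 kJ/kg
condensation at 78.4 °C: -841 kJ/kg
liquid 78.4→22.4 °C: -136.64 kJ/kg
Δh = -105.93 + -841 + -136.64 = -1083.6 kJ/kg
Q = ṁ·Δh = 3003 kg/h × -1083.6 kJ/kg = -3.254e+06 kJ/h
|Q| = 903.88 kW

Q_c = 904 kJ/s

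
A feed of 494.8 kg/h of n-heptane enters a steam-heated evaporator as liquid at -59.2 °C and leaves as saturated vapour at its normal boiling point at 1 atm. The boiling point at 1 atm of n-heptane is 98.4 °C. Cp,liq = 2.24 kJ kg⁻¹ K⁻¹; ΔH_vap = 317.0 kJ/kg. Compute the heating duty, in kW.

Q = 92.1 kW

liquid -59.2→98.4 °C: 353.02 kJ/kg
vaporisation at 98.4 °C: 317 kJ/kg
Δh = 353.02 + 317 = 670.02 kJ/kg
Q = ṁ·Δh = 494.8 kg/h × 670.02 kJ/kg = 331530 kJ/h
|Q| = 92.091 kW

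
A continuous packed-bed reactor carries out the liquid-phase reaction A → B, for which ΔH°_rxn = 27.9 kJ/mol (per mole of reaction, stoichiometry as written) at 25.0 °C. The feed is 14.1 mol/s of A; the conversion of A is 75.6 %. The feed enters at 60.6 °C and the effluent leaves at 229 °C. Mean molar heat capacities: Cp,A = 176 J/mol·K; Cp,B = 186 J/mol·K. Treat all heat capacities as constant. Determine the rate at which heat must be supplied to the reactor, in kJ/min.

Q_in = 44200 kJ/min

Extent of reaction ξ = 0.756 × 14.1 = 10.66 mol/s
Reaction term: ξ·ΔH°_rxn = 10.66 × 27.9 = 297.4 kJ/s
Sensible, feed 60.6→25 °C: -88.345 kJ/s
Outlet flows (mol/s): A 3.4404, B 10.66
Sensible, products 25→229 °C: 527.99 kJ/s
Q = ΔH = 737.05 kJ/s = 737.05 kW
Heat supplied = 44223 kJ/min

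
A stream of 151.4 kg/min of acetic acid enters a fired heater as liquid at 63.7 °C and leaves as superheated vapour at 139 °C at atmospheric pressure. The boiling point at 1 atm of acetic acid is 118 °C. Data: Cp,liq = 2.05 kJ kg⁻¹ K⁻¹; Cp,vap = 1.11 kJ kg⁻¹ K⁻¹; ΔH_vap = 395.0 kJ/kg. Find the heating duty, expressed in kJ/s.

liquid 63.7→118 °C: 111.31 kJ/kg
vaporisation at 118 °C: 395 kJ/kg
vapour 118→139 °C: 23.31 kJ/kg
Δh = 111.31 + 395 + 23.31 = 529.62 kJ/kg
Q = ṁ·Δh = 151.4 kg/min × 529.62 kJ/kg = 80185 kJ/min
|Q| = 1336.4 kW

Q = 1340 kJ/s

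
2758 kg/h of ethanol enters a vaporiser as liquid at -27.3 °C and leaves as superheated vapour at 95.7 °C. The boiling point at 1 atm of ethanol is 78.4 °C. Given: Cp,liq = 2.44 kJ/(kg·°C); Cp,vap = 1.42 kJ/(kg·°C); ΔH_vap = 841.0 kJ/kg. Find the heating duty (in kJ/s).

Q = 861 kJ/s

liquid -27.3→78.4 °C: 257.91 kJ/kg
vaporisation at 78.4 °C: 841 kJ/kg
vapour 78.4→95.7 °C: 24.566 kJ/kg
Δh = 257.91 + 841 + 24.566 = 1123.5 kJ/kg
Q = ṁ·Δh = 2758 kg/h × 1123.5 kJ/kg = 3.0985e+06 kJ/h
|Q| = 860.71 kW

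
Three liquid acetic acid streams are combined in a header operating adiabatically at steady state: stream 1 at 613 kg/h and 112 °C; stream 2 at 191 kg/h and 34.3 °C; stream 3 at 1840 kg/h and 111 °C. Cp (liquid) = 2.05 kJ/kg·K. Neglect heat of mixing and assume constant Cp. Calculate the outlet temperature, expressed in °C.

Adiabatic, steady state ⇒ Σ ṁᵢCp,ᵢ(T_out − Tᵢ) = 0
Σ ṁᵢCp,ᵢTᵢ = 613×2.05×112 + 191×2.05×34.3 + 1840×2.05×111 = 572870
Σ ṁᵢCp,ᵢ = 613×2.05 + 191×2.05 + 1840×2.05 = 5420.2
T_out = 572870 / 5420.2 = 105.69 °C

T_out = 106 °C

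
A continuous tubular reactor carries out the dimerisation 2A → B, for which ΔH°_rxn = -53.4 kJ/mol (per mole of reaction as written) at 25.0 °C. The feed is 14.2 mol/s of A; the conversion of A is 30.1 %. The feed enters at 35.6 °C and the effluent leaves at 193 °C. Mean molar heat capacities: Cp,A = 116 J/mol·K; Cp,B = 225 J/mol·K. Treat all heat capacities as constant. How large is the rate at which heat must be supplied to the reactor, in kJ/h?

Q_in = 513000 kJ/h

Extent of reaction ξ = 0.301 × 14.2 / 2 = 2.1371 mol/s
Reaction term: ξ·ΔH°_rxn = 2.1371 × -53.4 = -114.12 kJ/s
Sensible, feed 35.6→25 °C: -17.46 kJ/s
Outlet flows (mol/s): A 9.9258, B 2.1371
Sensible, products 25→193 °C: 274.22 kJ/s
Q = ΔH = 142.63 kJ/s = 142.63 kW
Heat supplied = 513490 kJ/h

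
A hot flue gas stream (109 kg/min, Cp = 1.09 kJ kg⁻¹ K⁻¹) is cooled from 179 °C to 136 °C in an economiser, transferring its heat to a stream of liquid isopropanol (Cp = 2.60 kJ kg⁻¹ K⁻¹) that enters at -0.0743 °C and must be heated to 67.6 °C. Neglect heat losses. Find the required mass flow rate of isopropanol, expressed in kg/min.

ṁ_c = 29.0 kg/min

Heat released by hot stream: Q = 109 × 1.09 × (179 − 136) = 5108.8 kJ/min
Energy balance on cold side (adiabatic exchanger): Q = ṁ_c·Cp_c·(T_c,out − T_c,in)
ṁ_c = 5108.8 / [2.60 × (67.6 − -0.0743)] = 29.035 kg/min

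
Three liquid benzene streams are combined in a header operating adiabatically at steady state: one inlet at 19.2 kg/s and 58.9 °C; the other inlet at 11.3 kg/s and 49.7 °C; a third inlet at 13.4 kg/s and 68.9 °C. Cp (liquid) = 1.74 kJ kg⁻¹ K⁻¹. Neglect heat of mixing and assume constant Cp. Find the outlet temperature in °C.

T_out = 59.6 °C

Energy balance with Q = 0: Σ ṁᵢCp,ᵢ(T_out − Tᵢ) = 0
Σ ṁᵢCp,ᵢTᵢ = 19.2×1.74×58.9 + 11.3×1.74×49.7 + 13.4×1.74×68.9 = 4551.4
Σ ṁᵢCp,ᵢ = 19.2×1.74 + 11.3×1.74 + 13.4×1.74 = 76.386
T_out = 4551.4 / 76.386 = 59.584 °C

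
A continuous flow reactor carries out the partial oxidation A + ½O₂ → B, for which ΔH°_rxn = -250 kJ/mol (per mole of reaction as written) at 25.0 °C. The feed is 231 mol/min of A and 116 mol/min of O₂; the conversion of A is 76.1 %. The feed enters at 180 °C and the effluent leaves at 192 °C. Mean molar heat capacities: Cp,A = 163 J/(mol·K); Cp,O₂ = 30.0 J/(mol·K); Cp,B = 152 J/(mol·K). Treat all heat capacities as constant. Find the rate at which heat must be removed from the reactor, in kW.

Extent of reaction ξ = 0.761 × 231 = 175.79 mol/min
Reaction term: ξ·ΔH°_rxn = 175.79 × -250 = -43948 kJ/min
Sensible, feed 180→25 °C: -6375.6 kJ/min
Outlet flows (mol/min): A 55.209, O₂ 28.105, B 175.79
Sensible, products 25→192 °C: 6105.9 kJ/min
Q = ΔH = -44217 kJ/min = -736.96 kW
Heat removed = 736.96 kW

Q_out = 737 kW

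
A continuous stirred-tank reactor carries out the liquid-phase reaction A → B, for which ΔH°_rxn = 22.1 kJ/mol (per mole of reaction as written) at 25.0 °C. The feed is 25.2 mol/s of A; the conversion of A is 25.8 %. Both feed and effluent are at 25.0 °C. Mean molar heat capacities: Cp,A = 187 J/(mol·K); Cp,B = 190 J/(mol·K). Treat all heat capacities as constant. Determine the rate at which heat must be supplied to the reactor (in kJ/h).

Q_in = 517000 kJ/h

Extent of reaction ξ = 0.258 × 25.2 = 6.5016 mol/s
Reaction term: ξ·ΔH°_rxn = 6.5016 × 22.1 = 143.69 kJ/s
Q = ΔH = 143.69 kJ/s = 143.69 kW
Heat supplied = 517270 kJ/h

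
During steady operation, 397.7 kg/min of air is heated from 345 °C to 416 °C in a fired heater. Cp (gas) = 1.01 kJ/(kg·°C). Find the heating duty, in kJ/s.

Q = ṁ·Cp·ΔT = 397.7 × 1.01 × (416 − 345) = 28519 kJ/min
Converting: 28519 / 60 s = 475.32 kW

Q = 475 kJ/s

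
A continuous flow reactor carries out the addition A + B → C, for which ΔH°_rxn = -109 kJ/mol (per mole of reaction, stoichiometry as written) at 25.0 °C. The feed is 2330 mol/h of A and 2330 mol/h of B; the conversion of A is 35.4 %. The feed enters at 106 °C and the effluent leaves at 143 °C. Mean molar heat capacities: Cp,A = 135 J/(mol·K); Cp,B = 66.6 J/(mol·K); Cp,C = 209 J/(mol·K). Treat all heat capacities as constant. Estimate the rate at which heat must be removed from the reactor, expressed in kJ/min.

Q_out = 1200 kJ/min

Extent of reaction ξ = 0.354 × 2330 = 824.82 mol/h
Reaction term: ξ·ΔH°_rxn = 824.82 × -109 = -89905 kJ/h
Sensible, feed 106→25 °C: -38048 kJ/h
Outlet flows (mol/h): A 1505.2, B 1505.2, C 824.82
Sensible, products 25→143 °C: 56148 kJ/h
Q = ΔH = -71805 kJ/h = -19.946 kW
Heat removed = 1196.8 kJ/min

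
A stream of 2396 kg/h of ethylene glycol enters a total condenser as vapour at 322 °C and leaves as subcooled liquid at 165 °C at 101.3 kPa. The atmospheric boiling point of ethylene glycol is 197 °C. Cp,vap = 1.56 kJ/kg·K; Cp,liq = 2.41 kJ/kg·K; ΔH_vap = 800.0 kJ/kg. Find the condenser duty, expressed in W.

vapour 322→197 °C: -195 kJ/kg
condensation at 197 °C: -800 kJ/kg
liquid 197→165 °C: -77.12 kJ/kg
Δh = -195 + -800 + -77.12 = -1072.1 kJ/kg
Q = ṁ·Δh = 2396 kg/h × -1072.1 kJ/kg = -2.5688e+06 kJ/h
|Q| = 713.56 kW = 713560 W

Q_c = 714000 W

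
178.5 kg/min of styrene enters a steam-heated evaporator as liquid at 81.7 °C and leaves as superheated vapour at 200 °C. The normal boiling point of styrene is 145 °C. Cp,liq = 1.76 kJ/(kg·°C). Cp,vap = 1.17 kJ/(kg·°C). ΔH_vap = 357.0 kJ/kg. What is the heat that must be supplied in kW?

liquid 81.7→145 °C: 111.41 kJ/kg
vaporisation at 145 °C: 357 kJ/kg
vapour 145→200 °C: 64.35 kJ/kg
Δh = 111.41 + 357 + 64.35 = 532.76 kJ/kg
Q = ṁ·Δh = 178.5 kg/min × 532.76 kJ/kg = 95097 kJ/min
|Q| = 1585 kW

Q = 1580 kW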